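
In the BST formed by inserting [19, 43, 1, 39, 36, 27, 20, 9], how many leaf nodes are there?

Tree built from: [19, 43, 1, 39, 36, 27, 20, 9]
Tree (level-order array): [19, 1, 43, None, 9, 39, None, None, None, 36, None, 27, None, 20]
Rule: A leaf has 0 children.
Per-node child counts:
  node 19: 2 child(ren)
  node 1: 1 child(ren)
  node 9: 0 child(ren)
  node 43: 1 child(ren)
  node 39: 1 child(ren)
  node 36: 1 child(ren)
  node 27: 1 child(ren)
  node 20: 0 child(ren)
Matching nodes: [9, 20]
Count of leaf nodes: 2


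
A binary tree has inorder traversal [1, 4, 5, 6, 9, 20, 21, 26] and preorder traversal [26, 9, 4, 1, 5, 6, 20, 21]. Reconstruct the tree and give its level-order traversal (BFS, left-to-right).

Inorder:  [1, 4, 5, 6, 9, 20, 21, 26]
Preorder: [26, 9, 4, 1, 5, 6, 20, 21]
Algorithm: preorder visits root first, so consume preorder in order;
for each root, split the current inorder slice at that value into
left-subtree inorder and right-subtree inorder, then recurse.
Recursive splits:
  root=26; inorder splits into left=[1, 4, 5, 6, 9, 20, 21], right=[]
  root=9; inorder splits into left=[1, 4, 5, 6], right=[20, 21]
  root=4; inorder splits into left=[1], right=[5, 6]
  root=1; inorder splits into left=[], right=[]
  root=5; inorder splits into left=[], right=[6]
  root=6; inorder splits into left=[], right=[]
  root=20; inorder splits into left=[], right=[21]
  root=21; inorder splits into left=[], right=[]
Reconstructed level-order: [26, 9, 4, 20, 1, 5, 21, 6]


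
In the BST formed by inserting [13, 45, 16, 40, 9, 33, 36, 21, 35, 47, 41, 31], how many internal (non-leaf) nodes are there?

Tree built from: [13, 45, 16, 40, 9, 33, 36, 21, 35, 47, 41, 31]
Tree (level-order array): [13, 9, 45, None, None, 16, 47, None, 40, None, None, 33, 41, 21, 36, None, None, None, 31, 35]
Rule: An internal node has at least one child.
Per-node child counts:
  node 13: 2 child(ren)
  node 9: 0 child(ren)
  node 45: 2 child(ren)
  node 16: 1 child(ren)
  node 40: 2 child(ren)
  node 33: 2 child(ren)
  node 21: 1 child(ren)
  node 31: 0 child(ren)
  node 36: 1 child(ren)
  node 35: 0 child(ren)
  node 41: 0 child(ren)
  node 47: 0 child(ren)
Matching nodes: [13, 45, 16, 40, 33, 21, 36]
Count of internal (non-leaf) nodes: 7


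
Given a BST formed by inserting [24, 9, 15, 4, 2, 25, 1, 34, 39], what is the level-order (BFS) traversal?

Tree insertion order: [24, 9, 15, 4, 2, 25, 1, 34, 39]
Tree (level-order array): [24, 9, 25, 4, 15, None, 34, 2, None, None, None, None, 39, 1]
BFS from the root, enqueuing left then right child of each popped node:
  queue [24] -> pop 24, enqueue [9, 25], visited so far: [24]
  queue [9, 25] -> pop 9, enqueue [4, 15], visited so far: [24, 9]
  queue [25, 4, 15] -> pop 25, enqueue [34], visited so far: [24, 9, 25]
  queue [4, 15, 34] -> pop 4, enqueue [2], visited so far: [24, 9, 25, 4]
  queue [15, 34, 2] -> pop 15, enqueue [none], visited so far: [24, 9, 25, 4, 15]
  queue [34, 2] -> pop 34, enqueue [39], visited so far: [24, 9, 25, 4, 15, 34]
  queue [2, 39] -> pop 2, enqueue [1], visited so far: [24, 9, 25, 4, 15, 34, 2]
  queue [39, 1] -> pop 39, enqueue [none], visited so far: [24, 9, 25, 4, 15, 34, 2, 39]
  queue [1] -> pop 1, enqueue [none], visited so far: [24, 9, 25, 4, 15, 34, 2, 39, 1]
Result: [24, 9, 25, 4, 15, 34, 2, 39, 1]


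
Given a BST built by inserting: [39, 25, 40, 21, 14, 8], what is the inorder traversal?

Tree insertion order: [39, 25, 40, 21, 14, 8]
Tree (level-order array): [39, 25, 40, 21, None, None, None, 14, None, 8]
Inorder traversal: [8, 14, 21, 25, 39, 40]


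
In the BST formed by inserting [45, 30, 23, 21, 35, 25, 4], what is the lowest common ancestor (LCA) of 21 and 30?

Tree insertion order: [45, 30, 23, 21, 35, 25, 4]
Tree (level-order array): [45, 30, None, 23, 35, 21, 25, None, None, 4]
In a BST, the LCA of p=21, q=30 is the first node v on the
root-to-leaf path with p <= v <= q (go left if both < v, right if both > v).
Walk from root:
  at 45: both 21 and 30 < 45, go left
  at 30: 21 <= 30 <= 30, this is the LCA
LCA = 30


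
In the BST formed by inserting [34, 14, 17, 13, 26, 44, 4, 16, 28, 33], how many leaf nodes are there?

Tree built from: [34, 14, 17, 13, 26, 44, 4, 16, 28, 33]
Tree (level-order array): [34, 14, 44, 13, 17, None, None, 4, None, 16, 26, None, None, None, None, None, 28, None, 33]
Rule: A leaf has 0 children.
Per-node child counts:
  node 34: 2 child(ren)
  node 14: 2 child(ren)
  node 13: 1 child(ren)
  node 4: 0 child(ren)
  node 17: 2 child(ren)
  node 16: 0 child(ren)
  node 26: 1 child(ren)
  node 28: 1 child(ren)
  node 33: 0 child(ren)
  node 44: 0 child(ren)
Matching nodes: [4, 16, 33, 44]
Count of leaf nodes: 4


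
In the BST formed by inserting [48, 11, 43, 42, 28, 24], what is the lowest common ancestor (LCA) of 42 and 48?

Tree insertion order: [48, 11, 43, 42, 28, 24]
Tree (level-order array): [48, 11, None, None, 43, 42, None, 28, None, 24]
In a BST, the LCA of p=42, q=48 is the first node v on the
root-to-leaf path with p <= v <= q (go left if both < v, right if both > v).
Walk from root:
  at 48: 42 <= 48 <= 48, this is the LCA
LCA = 48


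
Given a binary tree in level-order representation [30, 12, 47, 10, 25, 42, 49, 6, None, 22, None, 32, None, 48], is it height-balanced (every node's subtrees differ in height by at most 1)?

Tree (level-order array): [30, 12, 47, 10, 25, 42, 49, 6, None, 22, None, 32, None, 48]
Definition: a tree is height-balanced if, at every node, |h(left) - h(right)| <= 1 (empty subtree has height -1).
Bottom-up per-node check:
  node 6: h_left=-1, h_right=-1, diff=0 [OK], height=0
  node 10: h_left=0, h_right=-1, diff=1 [OK], height=1
  node 22: h_left=-1, h_right=-1, diff=0 [OK], height=0
  node 25: h_left=0, h_right=-1, diff=1 [OK], height=1
  node 12: h_left=1, h_right=1, diff=0 [OK], height=2
  node 32: h_left=-1, h_right=-1, diff=0 [OK], height=0
  node 42: h_left=0, h_right=-1, diff=1 [OK], height=1
  node 48: h_left=-1, h_right=-1, diff=0 [OK], height=0
  node 49: h_left=0, h_right=-1, diff=1 [OK], height=1
  node 47: h_left=1, h_right=1, diff=0 [OK], height=2
  node 30: h_left=2, h_right=2, diff=0 [OK], height=3
All nodes satisfy the balance condition.
Result: Balanced


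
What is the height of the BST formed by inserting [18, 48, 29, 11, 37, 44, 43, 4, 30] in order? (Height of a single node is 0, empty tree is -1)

Insertion order: [18, 48, 29, 11, 37, 44, 43, 4, 30]
Tree (level-order array): [18, 11, 48, 4, None, 29, None, None, None, None, 37, 30, 44, None, None, 43]
Compute height bottom-up (empty subtree = -1):
  height(4) = 1 + max(-1, -1) = 0
  height(11) = 1 + max(0, -1) = 1
  height(30) = 1 + max(-1, -1) = 0
  height(43) = 1 + max(-1, -1) = 0
  height(44) = 1 + max(0, -1) = 1
  height(37) = 1 + max(0, 1) = 2
  height(29) = 1 + max(-1, 2) = 3
  height(48) = 1 + max(3, -1) = 4
  height(18) = 1 + max(1, 4) = 5
Height = 5


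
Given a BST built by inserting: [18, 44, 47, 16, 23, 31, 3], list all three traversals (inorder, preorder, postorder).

Tree insertion order: [18, 44, 47, 16, 23, 31, 3]
Tree (level-order array): [18, 16, 44, 3, None, 23, 47, None, None, None, 31]
Inorder (L, root, R): [3, 16, 18, 23, 31, 44, 47]
Preorder (root, L, R): [18, 16, 3, 44, 23, 31, 47]
Postorder (L, R, root): [3, 16, 31, 23, 47, 44, 18]


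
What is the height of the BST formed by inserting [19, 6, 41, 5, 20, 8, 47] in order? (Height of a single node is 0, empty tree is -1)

Insertion order: [19, 6, 41, 5, 20, 8, 47]
Tree (level-order array): [19, 6, 41, 5, 8, 20, 47]
Compute height bottom-up (empty subtree = -1):
  height(5) = 1 + max(-1, -1) = 0
  height(8) = 1 + max(-1, -1) = 0
  height(6) = 1 + max(0, 0) = 1
  height(20) = 1 + max(-1, -1) = 0
  height(47) = 1 + max(-1, -1) = 0
  height(41) = 1 + max(0, 0) = 1
  height(19) = 1 + max(1, 1) = 2
Height = 2


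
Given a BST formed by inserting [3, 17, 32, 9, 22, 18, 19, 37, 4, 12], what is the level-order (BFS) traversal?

Tree insertion order: [3, 17, 32, 9, 22, 18, 19, 37, 4, 12]
Tree (level-order array): [3, None, 17, 9, 32, 4, 12, 22, 37, None, None, None, None, 18, None, None, None, None, 19]
BFS from the root, enqueuing left then right child of each popped node:
  queue [3] -> pop 3, enqueue [17], visited so far: [3]
  queue [17] -> pop 17, enqueue [9, 32], visited so far: [3, 17]
  queue [9, 32] -> pop 9, enqueue [4, 12], visited so far: [3, 17, 9]
  queue [32, 4, 12] -> pop 32, enqueue [22, 37], visited so far: [3, 17, 9, 32]
  queue [4, 12, 22, 37] -> pop 4, enqueue [none], visited so far: [3, 17, 9, 32, 4]
  queue [12, 22, 37] -> pop 12, enqueue [none], visited so far: [3, 17, 9, 32, 4, 12]
  queue [22, 37] -> pop 22, enqueue [18], visited so far: [3, 17, 9, 32, 4, 12, 22]
  queue [37, 18] -> pop 37, enqueue [none], visited so far: [3, 17, 9, 32, 4, 12, 22, 37]
  queue [18] -> pop 18, enqueue [19], visited so far: [3, 17, 9, 32, 4, 12, 22, 37, 18]
  queue [19] -> pop 19, enqueue [none], visited so far: [3, 17, 9, 32, 4, 12, 22, 37, 18, 19]
Result: [3, 17, 9, 32, 4, 12, 22, 37, 18, 19]


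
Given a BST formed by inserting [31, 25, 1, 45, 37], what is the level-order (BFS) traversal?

Tree insertion order: [31, 25, 1, 45, 37]
Tree (level-order array): [31, 25, 45, 1, None, 37]
BFS from the root, enqueuing left then right child of each popped node:
  queue [31] -> pop 31, enqueue [25, 45], visited so far: [31]
  queue [25, 45] -> pop 25, enqueue [1], visited so far: [31, 25]
  queue [45, 1] -> pop 45, enqueue [37], visited so far: [31, 25, 45]
  queue [1, 37] -> pop 1, enqueue [none], visited so far: [31, 25, 45, 1]
  queue [37] -> pop 37, enqueue [none], visited so far: [31, 25, 45, 1, 37]
Result: [31, 25, 45, 1, 37]


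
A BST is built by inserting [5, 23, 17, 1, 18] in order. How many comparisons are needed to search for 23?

Search path for 23: 5 -> 23
Found: True
Comparisons: 2


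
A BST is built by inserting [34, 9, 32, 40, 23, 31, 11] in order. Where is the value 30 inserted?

Starting tree (level order): [34, 9, 40, None, 32, None, None, 23, None, 11, 31]
Insertion path: 34 -> 9 -> 32 -> 23 -> 31
Result: insert 30 as left child of 31
Final tree (level order): [34, 9, 40, None, 32, None, None, 23, None, 11, 31, None, None, 30]


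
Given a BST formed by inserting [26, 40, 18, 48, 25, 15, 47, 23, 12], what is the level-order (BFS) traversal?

Tree insertion order: [26, 40, 18, 48, 25, 15, 47, 23, 12]
Tree (level-order array): [26, 18, 40, 15, 25, None, 48, 12, None, 23, None, 47]
BFS from the root, enqueuing left then right child of each popped node:
  queue [26] -> pop 26, enqueue [18, 40], visited so far: [26]
  queue [18, 40] -> pop 18, enqueue [15, 25], visited so far: [26, 18]
  queue [40, 15, 25] -> pop 40, enqueue [48], visited so far: [26, 18, 40]
  queue [15, 25, 48] -> pop 15, enqueue [12], visited so far: [26, 18, 40, 15]
  queue [25, 48, 12] -> pop 25, enqueue [23], visited so far: [26, 18, 40, 15, 25]
  queue [48, 12, 23] -> pop 48, enqueue [47], visited so far: [26, 18, 40, 15, 25, 48]
  queue [12, 23, 47] -> pop 12, enqueue [none], visited so far: [26, 18, 40, 15, 25, 48, 12]
  queue [23, 47] -> pop 23, enqueue [none], visited so far: [26, 18, 40, 15, 25, 48, 12, 23]
  queue [47] -> pop 47, enqueue [none], visited so far: [26, 18, 40, 15, 25, 48, 12, 23, 47]
Result: [26, 18, 40, 15, 25, 48, 12, 23, 47]


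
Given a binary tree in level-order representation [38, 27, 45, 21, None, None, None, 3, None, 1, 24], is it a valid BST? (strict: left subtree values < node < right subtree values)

Level-order array: [38, 27, 45, 21, None, None, None, 3, None, 1, 24]
Validate using subtree bounds (lo, hi): at each node, require lo < value < hi,
then recurse left with hi=value and right with lo=value.
Preorder trace (stopping at first violation):
  at node 38 with bounds (-inf, +inf): OK
  at node 27 with bounds (-inf, 38): OK
  at node 21 with bounds (-inf, 27): OK
  at node 3 with bounds (-inf, 21): OK
  at node 1 with bounds (-inf, 3): OK
  at node 24 with bounds (3, 21): VIOLATION
Node 24 violates its bound: not (3 < 24 < 21).
Result: Not a valid BST


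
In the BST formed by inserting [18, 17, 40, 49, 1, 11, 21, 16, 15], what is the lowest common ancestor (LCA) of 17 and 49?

Tree insertion order: [18, 17, 40, 49, 1, 11, 21, 16, 15]
Tree (level-order array): [18, 17, 40, 1, None, 21, 49, None, 11, None, None, None, None, None, 16, 15]
In a BST, the LCA of p=17, q=49 is the first node v on the
root-to-leaf path with p <= v <= q (go left if both < v, right if both > v).
Walk from root:
  at 18: 17 <= 18 <= 49, this is the LCA
LCA = 18


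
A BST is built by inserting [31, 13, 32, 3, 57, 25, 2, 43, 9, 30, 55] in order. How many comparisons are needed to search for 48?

Search path for 48: 31 -> 32 -> 57 -> 43 -> 55
Found: False
Comparisons: 5


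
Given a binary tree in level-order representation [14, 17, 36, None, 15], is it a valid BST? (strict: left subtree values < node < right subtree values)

Level-order array: [14, 17, 36, None, 15]
Validate using subtree bounds (lo, hi): at each node, require lo < value < hi,
then recurse left with hi=value and right with lo=value.
Preorder trace (stopping at first violation):
  at node 14 with bounds (-inf, +inf): OK
  at node 17 with bounds (-inf, 14): VIOLATION
Node 17 violates its bound: not (-inf < 17 < 14).
Result: Not a valid BST


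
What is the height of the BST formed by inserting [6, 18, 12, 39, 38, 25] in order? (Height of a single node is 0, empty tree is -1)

Insertion order: [6, 18, 12, 39, 38, 25]
Tree (level-order array): [6, None, 18, 12, 39, None, None, 38, None, 25]
Compute height bottom-up (empty subtree = -1):
  height(12) = 1 + max(-1, -1) = 0
  height(25) = 1 + max(-1, -1) = 0
  height(38) = 1 + max(0, -1) = 1
  height(39) = 1 + max(1, -1) = 2
  height(18) = 1 + max(0, 2) = 3
  height(6) = 1 + max(-1, 3) = 4
Height = 4


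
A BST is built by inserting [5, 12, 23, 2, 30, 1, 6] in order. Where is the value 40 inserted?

Starting tree (level order): [5, 2, 12, 1, None, 6, 23, None, None, None, None, None, 30]
Insertion path: 5 -> 12 -> 23 -> 30
Result: insert 40 as right child of 30
Final tree (level order): [5, 2, 12, 1, None, 6, 23, None, None, None, None, None, 30, None, 40]


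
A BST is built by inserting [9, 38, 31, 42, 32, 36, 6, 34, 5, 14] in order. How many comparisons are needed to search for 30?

Search path for 30: 9 -> 38 -> 31 -> 14
Found: False
Comparisons: 4


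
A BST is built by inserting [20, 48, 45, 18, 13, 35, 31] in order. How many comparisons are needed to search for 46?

Search path for 46: 20 -> 48 -> 45
Found: False
Comparisons: 3


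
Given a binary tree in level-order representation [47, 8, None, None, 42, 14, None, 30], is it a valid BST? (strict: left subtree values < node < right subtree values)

Level-order array: [47, 8, None, None, 42, 14, None, 30]
Validate using subtree bounds (lo, hi): at each node, require lo < value < hi,
then recurse left with hi=value and right with lo=value.
Preorder trace (stopping at first violation):
  at node 47 with bounds (-inf, +inf): OK
  at node 8 with bounds (-inf, 47): OK
  at node 42 with bounds (8, 47): OK
  at node 14 with bounds (8, 42): OK
  at node 30 with bounds (8, 14): VIOLATION
Node 30 violates its bound: not (8 < 30 < 14).
Result: Not a valid BST


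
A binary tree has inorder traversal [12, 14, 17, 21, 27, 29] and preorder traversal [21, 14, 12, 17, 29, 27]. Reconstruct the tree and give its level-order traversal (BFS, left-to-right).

Inorder:  [12, 14, 17, 21, 27, 29]
Preorder: [21, 14, 12, 17, 29, 27]
Algorithm: preorder visits root first, so consume preorder in order;
for each root, split the current inorder slice at that value into
left-subtree inorder and right-subtree inorder, then recurse.
Recursive splits:
  root=21; inorder splits into left=[12, 14, 17], right=[27, 29]
  root=14; inorder splits into left=[12], right=[17]
  root=12; inorder splits into left=[], right=[]
  root=17; inorder splits into left=[], right=[]
  root=29; inorder splits into left=[27], right=[]
  root=27; inorder splits into left=[], right=[]
Reconstructed level-order: [21, 14, 29, 12, 17, 27]


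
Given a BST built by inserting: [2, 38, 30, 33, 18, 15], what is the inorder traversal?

Tree insertion order: [2, 38, 30, 33, 18, 15]
Tree (level-order array): [2, None, 38, 30, None, 18, 33, 15]
Inorder traversal: [2, 15, 18, 30, 33, 38]


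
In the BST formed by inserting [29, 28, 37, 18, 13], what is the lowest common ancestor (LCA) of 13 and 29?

Tree insertion order: [29, 28, 37, 18, 13]
Tree (level-order array): [29, 28, 37, 18, None, None, None, 13]
In a BST, the LCA of p=13, q=29 is the first node v on the
root-to-leaf path with p <= v <= q (go left if both < v, right if both > v).
Walk from root:
  at 29: 13 <= 29 <= 29, this is the LCA
LCA = 29


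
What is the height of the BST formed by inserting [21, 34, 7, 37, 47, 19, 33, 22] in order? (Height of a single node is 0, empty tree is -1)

Insertion order: [21, 34, 7, 37, 47, 19, 33, 22]
Tree (level-order array): [21, 7, 34, None, 19, 33, 37, None, None, 22, None, None, 47]
Compute height bottom-up (empty subtree = -1):
  height(19) = 1 + max(-1, -1) = 0
  height(7) = 1 + max(-1, 0) = 1
  height(22) = 1 + max(-1, -1) = 0
  height(33) = 1 + max(0, -1) = 1
  height(47) = 1 + max(-1, -1) = 0
  height(37) = 1 + max(-1, 0) = 1
  height(34) = 1 + max(1, 1) = 2
  height(21) = 1 + max(1, 2) = 3
Height = 3


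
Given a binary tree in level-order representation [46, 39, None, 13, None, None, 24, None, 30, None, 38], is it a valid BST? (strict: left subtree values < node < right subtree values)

Level-order array: [46, 39, None, 13, None, None, 24, None, 30, None, 38]
Validate using subtree bounds (lo, hi): at each node, require lo < value < hi,
then recurse left with hi=value and right with lo=value.
Preorder trace (stopping at first violation):
  at node 46 with bounds (-inf, +inf): OK
  at node 39 with bounds (-inf, 46): OK
  at node 13 with bounds (-inf, 39): OK
  at node 24 with bounds (13, 39): OK
  at node 30 with bounds (24, 39): OK
  at node 38 with bounds (30, 39): OK
No violation found at any node.
Result: Valid BST


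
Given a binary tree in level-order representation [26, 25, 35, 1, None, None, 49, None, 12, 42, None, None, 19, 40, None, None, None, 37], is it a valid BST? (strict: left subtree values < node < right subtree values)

Level-order array: [26, 25, 35, 1, None, None, 49, None, 12, 42, None, None, 19, 40, None, None, None, 37]
Validate using subtree bounds (lo, hi): at each node, require lo < value < hi,
then recurse left with hi=value and right with lo=value.
Preorder trace (stopping at first violation):
  at node 26 with bounds (-inf, +inf): OK
  at node 25 with bounds (-inf, 26): OK
  at node 1 with bounds (-inf, 25): OK
  at node 12 with bounds (1, 25): OK
  at node 19 with bounds (12, 25): OK
  at node 35 with bounds (26, +inf): OK
  at node 49 with bounds (35, +inf): OK
  at node 42 with bounds (35, 49): OK
  at node 40 with bounds (35, 42): OK
  at node 37 with bounds (35, 40): OK
No violation found at any node.
Result: Valid BST


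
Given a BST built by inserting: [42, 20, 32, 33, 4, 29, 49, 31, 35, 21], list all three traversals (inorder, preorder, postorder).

Tree insertion order: [42, 20, 32, 33, 4, 29, 49, 31, 35, 21]
Tree (level-order array): [42, 20, 49, 4, 32, None, None, None, None, 29, 33, 21, 31, None, 35]
Inorder (L, root, R): [4, 20, 21, 29, 31, 32, 33, 35, 42, 49]
Preorder (root, L, R): [42, 20, 4, 32, 29, 21, 31, 33, 35, 49]
Postorder (L, R, root): [4, 21, 31, 29, 35, 33, 32, 20, 49, 42]


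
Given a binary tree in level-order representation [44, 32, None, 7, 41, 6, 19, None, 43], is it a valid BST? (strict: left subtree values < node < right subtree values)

Level-order array: [44, 32, None, 7, 41, 6, 19, None, 43]
Validate using subtree bounds (lo, hi): at each node, require lo < value < hi,
then recurse left with hi=value and right with lo=value.
Preorder trace (stopping at first violation):
  at node 44 with bounds (-inf, +inf): OK
  at node 32 with bounds (-inf, 44): OK
  at node 7 with bounds (-inf, 32): OK
  at node 6 with bounds (-inf, 7): OK
  at node 19 with bounds (7, 32): OK
  at node 41 with bounds (32, 44): OK
  at node 43 with bounds (41, 44): OK
No violation found at any node.
Result: Valid BST


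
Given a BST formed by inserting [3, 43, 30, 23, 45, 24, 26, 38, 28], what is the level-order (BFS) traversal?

Tree insertion order: [3, 43, 30, 23, 45, 24, 26, 38, 28]
Tree (level-order array): [3, None, 43, 30, 45, 23, 38, None, None, None, 24, None, None, None, 26, None, 28]
BFS from the root, enqueuing left then right child of each popped node:
  queue [3] -> pop 3, enqueue [43], visited so far: [3]
  queue [43] -> pop 43, enqueue [30, 45], visited so far: [3, 43]
  queue [30, 45] -> pop 30, enqueue [23, 38], visited so far: [3, 43, 30]
  queue [45, 23, 38] -> pop 45, enqueue [none], visited so far: [3, 43, 30, 45]
  queue [23, 38] -> pop 23, enqueue [24], visited so far: [3, 43, 30, 45, 23]
  queue [38, 24] -> pop 38, enqueue [none], visited so far: [3, 43, 30, 45, 23, 38]
  queue [24] -> pop 24, enqueue [26], visited so far: [3, 43, 30, 45, 23, 38, 24]
  queue [26] -> pop 26, enqueue [28], visited so far: [3, 43, 30, 45, 23, 38, 24, 26]
  queue [28] -> pop 28, enqueue [none], visited so far: [3, 43, 30, 45, 23, 38, 24, 26, 28]
Result: [3, 43, 30, 45, 23, 38, 24, 26, 28]


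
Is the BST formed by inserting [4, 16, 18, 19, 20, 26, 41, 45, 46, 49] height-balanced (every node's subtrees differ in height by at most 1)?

Tree (level-order array): [4, None, 16, None, 18, None, 19, None, 20, None, 26, None, 41, None, 45, None, 46, None, 49]
Definition: a tree is height-balanced if, at every node, |h(left) - h(right)| <= 1 (empty subtree has height -1).
Bottom-up per-node check:
  node 49: h_left=-1, h_right=-1, diff=0 [OK], height=0
  node 46: h_left=-1, h_right=0, diff=1 [OK], height=1
  node 45: h_left=-1, h_right=1, diff=2 [FAIL (|-1-1|=2 > 1)], height=2
  node 41: h_left=-1, h_right=2, diff=3 [FAIL (|-1-2|=3 > 1)], height=3
  node 26: h_left=-1, h_right=3, diff=4 [FAIL (|-1-3|=4 > 1)], height=4
  node 20: h_left=-1, h_right=4, diff=5 [FAIL (|-1-4|=5 > 1)], height=5
  node 19: h_left=-1, h_right=5, diff=6 [FAIL (|-1-5|=6 > 1)], height=6
  node 18: h_left=-1, h_right=6, diff=7 [FAIL (|-1-6|=7 > 1)], height=7
  node 16: h_left=-1, h_right=7, diff=8 [FAIL (|-1-7|=8 > 1)], height=8
  node 4: h_left=-1, h_right=8, diff=9 [FAIL (|-1-8|=9 > 1)], height=9
Node 45 violates the condition: |-1 - 1| = 2 > 1.
Result: Not balanced


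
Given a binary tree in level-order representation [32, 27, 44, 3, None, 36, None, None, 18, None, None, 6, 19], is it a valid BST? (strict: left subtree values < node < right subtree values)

Level-order array: [32, 27, 44, 3, None, 36, None, None, 18, None, None, 6, 19]
Validate using subtree bounds (lo, hi): at each node, require lo < value < hi,
then recurse left with hi=value and right with lo=value.
Preorder trace (stopping at first violation):
  at node 32 with bounds (-inf, +inf): OK
  at node 27 with bounds (-inf, 32): OK
  at node 3 with bounds (-inf, 27): OK
  at node 18 with bounds (3, 27): OK
  at node 6 with bounds (3, 18): OK
  at node 19 with bounds (18, 27): OK
  at node 44 with bounds (32, +inf): OK
  at node 36 with bounds (32, 44): OK
No violation found at any node.
Result: Valid BST


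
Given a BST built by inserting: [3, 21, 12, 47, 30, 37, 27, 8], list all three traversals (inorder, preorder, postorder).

Tree insertion order: [3, 21, 12, 47, 30, 37, 27, 8]
Tree (level-order array): [3, None, 21, 12, 47, 8, None, 30, None, None, None, 27, 37]
Inorder (L, root, R): [3, 8, 12, 21, 27, 30, 37, 47]
Preorder (root, L, R): [3, 21, 12, 8, 47, 30, 27, 37]
Postorder (L, R, root): [8, 12, 27, 37, 30, 47, 21, 3]


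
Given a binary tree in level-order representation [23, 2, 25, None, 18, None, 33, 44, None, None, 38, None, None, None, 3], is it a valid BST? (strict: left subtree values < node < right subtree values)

Level-order array: [23, 2, 25, None, 18, None, 33, 44, None, None, 38, None, None, None, 3]
Validate using subtree bounds (lo, hi): at each node, require lo < value < hi,
then recurse left with hi=value and right with lo=value.
Preorder trace (stopping at first violation):
  at node 23 with bounds (-inf, +inf): OK
  at node 2 with bounds (-inf, 23): OK
  at node 18 with bounds (2, 23): OK
  at node 44 with bounds (2, 18): VIOLATION
Node 44 violates its bound: not (2 < 44 < 18).
Result: Not a valid BST


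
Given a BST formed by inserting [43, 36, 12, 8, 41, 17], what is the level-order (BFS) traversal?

Tree insertion order: [43, 36, 12, 8, 41, 17]
Tree (level-order array): [43, 36, None, 12, 41, 8, 17]
BFS from the root, enqueuing left then right child of each popped node:
  queue [43] -> pop 43, enqueue [36], visited so far: [43]
  queue [36] -> pop 36, enqueue [12, 41], visited so far: [43, 36]
  queue [12, 41] -> pop 12, enqueue [8, 17], visited so far: [43, 36, 12]
  queue [41, 8, 17] -> pop 41, enqueue [none], visited so far: [43, 36, 12, 41]
  queue [8, 17] -> pop 8, enqueue [none], visited so far: [43, 36, 12, 41, 8]
  queue [17] -> pop 17, enqueue [none], visited so far: [43, 36, 12, 41, 8, 17]
Result: [43, 36, 12, 41, 8, 17]


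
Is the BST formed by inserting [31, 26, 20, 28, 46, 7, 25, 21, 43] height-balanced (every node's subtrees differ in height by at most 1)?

Tree (level-order array): [31, 26, 46, 20, 28, 43, None, 7, 25, None, None, None, None, None, None, 21]
Definition: a tree is height-balanced if, at every node, |h(left) - h(right)| <= 1 (empty subtree has height -1).
Bottom-up per-node check:
  node 7: h_left=-1, h_right=-1, diff=0 [OK], height=0
  node 21: h_left=-1, h_right=-1, diff=0 [OK], height=0
  node 25: h_left=0, h_right=-1, diff=1 [OK], height=1
  node 20: h_left=0, h_right=1, diff=1 [OK], height=2
  node 28: h_left=-1, h_right=-1, diff=0 [OK], height=0
  node 26: h_left=2, h_right=0, diff=2 [FAIL (|2-0|=2 > 1)], height=3
  node 43: h_left=-1, h_right=-1, diff=0 [OK], height=0
  node 46: h_left=0, h_right=-1, diff=1 [OK], height=1
  node 31: h_left=3, h_right=1, diff=2 [FAIL (|3-1|=2 > 1)], height=4
Node 26 violates the condition: |2 - 0| = 2 > 1.
Result: Not balanced


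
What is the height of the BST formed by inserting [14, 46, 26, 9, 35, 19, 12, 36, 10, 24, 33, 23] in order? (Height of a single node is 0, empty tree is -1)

Insertion order: [14, 46, 26, 9, 35, 19, 12, 36, 10, 24, 33, 23]
Tree (level-order array): [14, 9, 46, None, 12, 26, None, 10, None, 19, 35, None, None, None, 24, 33, 36, 23]
Compute height bottom-up (empty subtree = -1):
  height(10) = 1 + max(-1, -1) = 0
  height(12) = 1 + max(0, -1) = 1
  height(9) = 1 + max(-1, 1) = 2
  height(23) = 1 + max(-1, -1) = 0
  height(24) = 1 + max(0, -1) = 1
  height(19) = 1 + max(-1, 1) = 2
  height(33) = 1 + max(-1, -1) = 0
  height(36) = 1 + max(-1, -1) = 0
  height(35) = 1 + max(0, 0) = 1
  height(26) = 1 + max(2, 1) = 3
  height(46) = 1 + max(3, -1) = 4
  height(14) = 1 + max(2, 4) = 5
Height = 5


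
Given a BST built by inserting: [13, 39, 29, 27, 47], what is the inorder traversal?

Tree insertion order: [13, 39, 29, 27, 47]
Tree (level-order array): [13, None, 39, 29, 47, 27]
Inorder traversal: [13, 27, 29, 39, 47]


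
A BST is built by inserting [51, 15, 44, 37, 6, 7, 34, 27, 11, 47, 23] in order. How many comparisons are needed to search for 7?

Search path for 7: 51 -> 15 -> 6 -> 7
Found: True
Comparisons: 4


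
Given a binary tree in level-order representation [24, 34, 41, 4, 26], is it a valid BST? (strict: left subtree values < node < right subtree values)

Level-order array: [24, 34, 41, 4, 26]
Validate using subtree bounds (lo, hi): at each node, require lo < value < hi,
then recurse left with hi=value and right with lo=value.
Preorder trace (stopping at first violation):
  at node 24 with bounds (-inf, +inf): OK
  at node 34 with bounds (-inf, 24): VIOLATION
Node 34 violates its bound: not (-inf < 34 < 24).
Result: Not a valid BST


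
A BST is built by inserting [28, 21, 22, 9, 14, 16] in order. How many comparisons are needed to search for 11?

Search path for 11: 28 -> 21 -> 9 -> 14
Found: False
Comparisons: 4


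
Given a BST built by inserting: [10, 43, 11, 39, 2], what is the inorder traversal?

Tree insertion order: [10, 43, 11, 39, 2]
Tree (level-order array): [10, 2, 43, None, None, 11, None, None, 39]
Inorder traversal: [2, 10, 11, 39, 43]


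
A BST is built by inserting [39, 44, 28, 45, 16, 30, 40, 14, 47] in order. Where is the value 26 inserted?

Starting tree (level order): [39, 28, 44, 16, 30, 40, 45, 14, None, None, None, None, None, None, 47]
Insertion path: 39 -> 28 -> 16
Result: insert 26 as right child of 16
Final tree (level order): [39, 28, 44, 16, 30, 40, 45, 14, 26, None, None, None, None, None, 47]


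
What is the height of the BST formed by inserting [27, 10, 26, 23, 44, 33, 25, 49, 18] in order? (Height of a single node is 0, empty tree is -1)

Insertion order: [27, 10, 26, 23, 44, 33, 25, 49, 18]
Tree (level-order array): [27, 10, 44, None, 26, 33, 49, 23, None, None, None, None, None, 18, 25]
Compute height bottom-up (empty subtree = -1):
  height(18) = 1 + max(-1, -1) = 0
  height(25) = 1 + max(-1, -1) = 0
  height(23) = 1 + max(0, 0) = 1
  height(26) = 1 + max(1, -1) = 2
  height(10) = 1 + max(-1, 2) = 3
  height(33) = 1 + max(-1, -1) = 0
  height(49) = 1 + max(-1, -1) = 0
  height(44) = 1 + max(0, 0) = 1
  height(27) = 1 + max(3, 1) = 4
Height = 4


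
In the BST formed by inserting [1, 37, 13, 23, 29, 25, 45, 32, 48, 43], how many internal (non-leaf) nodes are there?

Tree built from: [1, 37, 13, 23, 29, 25, 45, 32, 48, 43]
Tree (level-order array): [1, None, 37, 13, 45, None, 23, 43, 48, None, 29, None, None, None, None, 25, 32]
Rule: An internal node has at least one child.
Per-node child counts:
  node 1: 1 child(ren)
  node 37: 2 child(ren)
  node 13: 1 child(ren)
  node 23: 1 child(ren)
  node 29: 2 child(ren)
  node 25: 0 child(ren)
  node 32: 0 child(ren)
  node 45: 2 child(ren)
  node 43: 0 child(ren)
  node 48: 0 child(ren)
Matching nodes: [1, 37, 13, 23, 29, 45]
Count of internal (non-leaf) nodes: 6


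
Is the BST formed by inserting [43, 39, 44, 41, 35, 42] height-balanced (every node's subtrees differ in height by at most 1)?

Tree (level-order array): [43, 39, 44, 35, 41, None, None, None, None, None, 42]
Definition: a tree is height-balanced if, at every node, |h(left) - h(right)| <= 1 (empty subtree has height -1).
Bottom-up per-node check:
  node 35: h_left=-1, h_right=-1, diff=0 [OK], height=0
  node 42: h_left=-1, h_right=-1, diff=0 [OK], height=0
  node 41: h_left=-1, h_right=0, diff=1 [OK], height=1
  node 39: h_left=0, h_right=1, diff=1 [OK], height=2
  node 44: h_left=-1, h_right=-1, diff=0 [OK], height=0
  node 43: h_left=2, h_right=0, diff=2 [FAIL (|2-0|=2 > 1)], height=3
Node 43 violates the condition: |2 - 0| = 2 > 1.
Result: Not balanced


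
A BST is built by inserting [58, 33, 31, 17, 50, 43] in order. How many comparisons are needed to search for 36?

Search path for 36: 58 -> 33 -> 50 -> 43
Found: False
Comparisons: 4


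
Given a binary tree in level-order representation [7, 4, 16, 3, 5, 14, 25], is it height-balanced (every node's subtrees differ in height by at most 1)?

Tree (level-order array): [7, 4, 16, 3, 5, 14, 25]
Definition: a tree is height-balanced if, at every node, |h(left) - h(right)| <= 1 (empty subtree has height -1).
Bottom-up per-node check:
  node 3: h_left=-1, h_right=-1, diff=0 [OK], height=0
  node 5: h_left=-1, h_right=-1, diff=0 [OK], height=0
  node 4: h_left=0, h_right=0, diff=0 [OK], height=1
  node 14: h_left=-1, h_right=-1, diff=0 [OK], height=0
  node 25: h_left=-1, h_right=-1, diff=0 [OK], height=0
  node 16: h_left=0, h_right=0, diff=0 [OK], height=1
  node 7: h_left=1, h_right=1, diff=0 [OK], height=2
All nodes satisfy the balance condition.
Result: Balanced


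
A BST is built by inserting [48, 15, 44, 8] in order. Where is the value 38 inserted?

Starting tree (level order): [48, 15, None, 8, 44]
Insertion path: 48 -> 15 -> 44
Result: insert 38 as left child of 44
Final tree (level order): [48, 15, None, 8, 44, None, None, 38]


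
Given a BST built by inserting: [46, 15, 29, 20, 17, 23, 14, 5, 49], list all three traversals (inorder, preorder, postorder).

Tree insertion order: [46, 15, 29, 20, 17, 23, 14, 5, 49]
Tree (level-order array): [46, 15, 49, 14, 29, None, None, 5, None, 20, None, None, None, 17, 23]
Inorder (L, root, R): [5, 14, 15, 17, 20, 23, 29, 46, 49]
Preorder (root, L, R): [46, 15, 14, 5, 29, 20, 17, 23, 49]
Postorder (L, R, root): [5, 14, 17, 23, 20, 29, 15, 49, 46]


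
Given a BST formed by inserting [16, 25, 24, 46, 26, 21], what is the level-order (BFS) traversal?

Tree insertion order: [16, 25, 24, 46, 26, 21]
Tree (level-order array): [16, None, 25, 24, 46, 21, None, 26]
BFS from the root, enqueuing left then right child of each popped node:
  queue [16] -> pop 16, enqueue [25], visited so far: [16]
  queue [25] -> pop 25, enqueue [24, 46], visited so far: [16, 25]
  queue [24, 46] -> pop 24, enqueue [21], visited so far: [16, 25, 24]
  queue [46, 21] -> pop 46, enqueue [26], visited so far: [16, 25, 24, 46]
  queue [21, 26] -> pop 21, enqueue [none], visited so far: [16, 25, 24, 46, 21]
  queue [26] -> pop 26, enqueue [none], visited so far: [16, 25, 24, 46, 21, 26]
Result: [16, 25, 24, 46, 21, 26]


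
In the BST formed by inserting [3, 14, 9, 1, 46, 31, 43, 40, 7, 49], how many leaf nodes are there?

Tree built from: [3, 14, 9, 1, 46, 31, 43, 40, 7, 49]
Tree (level-order array): [3, 1, 14, None, None, 9, 46, 7, None, 31, 49, None, None, None, 43, None, None, 40]
Rule: A leaf has 0 children.
Per-node child counts:
  node 3: 2 child(ren)
  node 1: 0 child(ren)
  node 14: 2 child(ren)
  node 9: 1 child(ren)
  node 7: 0 child(ren)
  node 46: 2 child(ren)
  node 31: 1 child(ren)
  node 43: 1 child(ren)
  node 40: 0 child(ren)
  node 49: 0 child(ren)
Matching nodes: [1, 7, 40, 49]
Count of leaf nodes: 4


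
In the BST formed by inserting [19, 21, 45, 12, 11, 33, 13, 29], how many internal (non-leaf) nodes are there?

Tree built from: [19, 21, 45, 12, 11, 33, 13, 29]
Tree (level-order array): [19, 12, 21, 11, 13, None, 45, None, None, None, None, 33, None, 29]
Rule: An internal node has at least one child.
Per-node child counts:
  node 19: 2 child(ren)
  node 12: 2 child(ren)
  node 11: 0 child(ren)
  node 13: 0 child(ren)
  node 21: 1 child(ren)
  node 45: 1 child(ren)
  node 33: 1 child(ren)
  node 29: 0 child(ren)
Matching nodes: [19, 12, 21, 45, 33]
Count of internal (non-leaf) nodes: 5


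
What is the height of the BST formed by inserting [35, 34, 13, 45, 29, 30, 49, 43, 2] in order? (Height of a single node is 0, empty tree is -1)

Insertion order: [35, 34, 13, 45, 29, 30, 49, 43, 2]
Tree (level-order array): [35, 34, 45, 13, None, 43, 49, 2, 29, None, None, None, None, None, None, None, 30]
Compute height bottom-up (empty subtree = -1):
  height(2) = 1 + max(-1, -1) = 0
  height(30) = 1 + max(-1, -1) = 0
  height(29) = 1 + max(-1, 0) = 1
  height(13) = 1 + max(0, 1) = 2
  height(34) = 1 + max(2, -1) = 3
  height(43) = 1 + max(-1, -1) = 0
  height(49) = 1 + max(-1, -1) = 0
  height(45) = 1 + max(0, 0) = 1
  height(35) = 1 + max(3, 1) = 4
Height = 4


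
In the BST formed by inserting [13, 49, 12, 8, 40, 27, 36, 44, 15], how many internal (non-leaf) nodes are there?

Tree built from: [13, 49, 12, 8, 40, 27, 36, 44, 15]
Tree (level-order array): [13, 12, 49, 8, None, 40, None, None, None, 27, 44, 15, 36]
Rule: An internal node has at least one child.
Per-node child counts:
  node 13: 2 child(ren)
  node 12: 1 child(ren)
  node 8: 0 child(ren)
  node 49: 1 child(ren)
  node 40: 2 child(ren)
  node 27: 2 child(ren)
  node 15: 0 child(ren)
  node 36: 0 child(ren)
  node 44: 0 child(ren)
Matching nodes: [13, 12, 49, 40, 27]
Count of internal (non-leaf) nodes: 5


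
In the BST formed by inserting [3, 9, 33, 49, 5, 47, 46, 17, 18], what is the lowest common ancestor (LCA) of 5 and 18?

Tree insertion order: [3, 9, 33, 49, 5, 47, 46, 17, 18]
Tree (level-order array): [3, None, 9, 5, 33, None, None, 17, 49, None, 18, 47, None, None, None, 46]
In a BST, the LCA of p=5, q=18 is the first node v on the
root-to-leaf path with p <= v <= q (go left if both < v, right if both > v).
Walk from root:
  at 3: both 5 and 18 > 3, go right
  at 9: 5 <= 9 <= 18, this is the LCA
LCA = 9


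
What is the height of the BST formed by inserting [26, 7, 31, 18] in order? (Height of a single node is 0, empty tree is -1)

Insertion order: [26, 7, 31, 18]
Tree (level-order array): [26, 7, 31, None, 18]
Compute height bottom-up (empty subtree = -1):
  height(18) = 1 + max(-1, -1) = 0
  height(7) = 1 + max(-1, 0) = 1
  height(31) = 1 + max(-1, -1) = 0
  height(26) = 1 + max(1, 0) = 2
Height = 2


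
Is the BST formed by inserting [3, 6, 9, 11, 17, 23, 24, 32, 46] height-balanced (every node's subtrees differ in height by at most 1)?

Tree (level-order array): [3, None, 6, None, 9, None, 11, None, 17, None, 23, None, 24, None, 32, None, 46]
Definition: a tree is height-balanced if, at every node, |h(left) - h(right)| <= 1 (empty subtree has height -1).
Bottom-up per-node check:
  node 46: h_left=-1, h_right=-1, diff=0 [OK], height=0
  node 32: h_left=-1, h_right=0, diff=1 [OK], height=1
  node 24: h_left=-1, h_right=1, diff=2 [FAIL (|-1-1|=2 > 1)], height=2
  node 23: h_left=-1, h_right=2, diff=3 [FAIL (|-1-2|=3 > 1)], height=3
  node 17: h_left=-1, h_right=3, diff=4 [FAIL (|-1-3|=4 > 1)], height=4
  node 11: h_left=-1, h_right=4, diff=5 [FAIL (|-1-4|=5 > 1)], height=5
  node 9: h_left=-1, h_right=5, diff=6 [FAIL (|-1-5|=6 > 1)], height=6
  node 6: h_left=-1, h_right=6, diff=7 [FAIL (|-1-6|=7 > 1)], height=7
  node 3: h_left=-1, h_right=7, diff=8 [FAIL (|-1-7|=8 > 1)], height=8
Node 24 violates the condition: |-1 - 1| = 2 > 1.
Result: Not balanced


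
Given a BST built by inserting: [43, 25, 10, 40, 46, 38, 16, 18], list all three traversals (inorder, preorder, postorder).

Tree insertion order: [43, 25, 10, 40, 46, 38, 16, 18]
Tree (level-order array): [43, 25, 46, 10, 40, None, None, None, 16, 38, None, None, 18]
Inorder (L, root, R): [10, 16, 18, 25, 38, 40, 43, 46]
Preorder (root, L, R): [43, 25, 10, 16, 18, 40, 38, 46]
Postorder (L, R, root): [18, 16, 10, 38, 40, 25, 46, 43]


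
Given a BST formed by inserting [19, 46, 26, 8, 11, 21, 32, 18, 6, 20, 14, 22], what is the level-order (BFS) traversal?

Tree insertion order: [19, 46, 26, 8, 11, 21, 32, 18, 6, 20, 14, 22]
Tree (level-order array): [19, 8, 46, 6, 11, 26, None, None, None, None, 18, 21, 32, 14, None, 20, 22]
BFS from the root, enqueuing left then right child of each popped node:
  queue [19] -> pop 19, enqueue [8, 46], visited so far: [19]
  queue [8, 46] -> pop 8, enqueue [6, 11], visited so far: [19, 8]
  queue [46, 6, 11] -> pop 46, enqueue [26], visited so far: [19, 8, 46]
  queue [6, 11, 26] -> pop 6, enqueue [none], visited so far: [19, 8, 46, 6]
  queue [11, 26] -> pop 11, enqueue [18], visited so far: [19, 8, 46, 6, 11]
  queue [26, 18] -> pop 26, enqueue [21, 32], visited so far: [19, 8, 46, 6, 11, 26]
  queue [18, 21, 32] -> pop 18, enqueue [14], visited so far: [19, 8, 46, 6, 11, 26, 18]
  queue [21, 32, 14] -> pop 21, enqueue [20, 22], visited so far: [19, 8, 46, 6, 11, 26, 18, 21]
  queue [32, 14, 20, 22] -> pop 32, enqueue [none], visited so far: [19, 8, 46, 6, 11, 26, 18, 21, 32]
  queue [14, 20, 22] -> pop 14, enqueue [none], visited so far: [19, 8, 46, 6, 11, 26, 18, 21, 32, 14]
  queue [20, 22] -> pop 20, enqueue [none], visited so far: [19, 8, 46, 6, 11, 26, 18, 21, 32, 14, 20]
  queue [22] -> pop 22, enqueue [none], visited so far: [19, 8, 46, 6, 11, 26, 18, 21, 32, 14, 20, 22]
Result: [19, 8, 46, 6, 11, 26, 18, 21, 32, 14, 20, 22]


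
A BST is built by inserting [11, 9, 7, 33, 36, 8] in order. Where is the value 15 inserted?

Starting tree (level order): [11, 9, 33, 7, None, None, 36, None, 8]
Insertion path: 11 -> 33
Result: insert 15 as left child of 33
Final tree (level order): [11, 9, 33, 7, None, 15, 36, None, 8]
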